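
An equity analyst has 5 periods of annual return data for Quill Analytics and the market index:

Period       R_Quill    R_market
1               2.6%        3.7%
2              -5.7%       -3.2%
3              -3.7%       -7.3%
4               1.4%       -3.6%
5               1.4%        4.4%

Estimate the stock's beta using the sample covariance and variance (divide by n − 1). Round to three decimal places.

0.500

Mean R_i = (2.6 − 5.7 − 3.7 + 1.4 + 1.4) / 5 = -0.8000%
Mean R_m = (3.7 − 3.2 − 7.3 − 3.6 + 4.4) / 5 = -1.2000%
Σ(R_i − R̄_i)(R_m − R̄_m) = 51.1900  ⇒  Cov = 51.1900 / 4 = 12.7975
Σ(R_m − R̄_m)² = 102.3400  ⇒  Var(R_m) = 102.3400 / 4 = 25.5850
β = Cov / Var(R_m) = 12.7975 / 25.5850 = 0.5002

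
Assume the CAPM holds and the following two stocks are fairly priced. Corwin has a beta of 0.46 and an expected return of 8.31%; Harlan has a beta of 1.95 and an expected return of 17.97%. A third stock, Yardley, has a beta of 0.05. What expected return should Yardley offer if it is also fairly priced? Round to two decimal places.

MRP (SML slope) = (17.97% − 8.31%) / (1.95 − 0.46) = 9.66% / 1.49 = 6.4832%
R_f (intercept) = 8.31% − 0.46 × 6.4832% = 5.3277%
E(R_Yardley) = R_f + β × MRP = 5.3277% + 0.05 × 6.4832% = 5.65%

5.65%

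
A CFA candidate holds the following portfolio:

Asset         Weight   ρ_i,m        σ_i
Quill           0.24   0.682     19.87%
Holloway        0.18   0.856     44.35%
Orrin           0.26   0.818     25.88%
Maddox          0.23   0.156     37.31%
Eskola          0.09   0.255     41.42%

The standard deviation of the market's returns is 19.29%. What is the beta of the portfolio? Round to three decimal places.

0.927

β_Quill = 0.682 × 19.87% / 19.29% = 0.7025
β_Holloway = 0.856 × 44.35% / 19.29% = 1.9680
β_Orrin = 0.818 × 25.88% / 19.29% = 1.0975
β_Maddox = 0.156 × 37.31% / 19.29% = 0.3017
β_Eskola = 0.255 × 41.42% / 19.29% = 0.5475
β_P = Σ w_i β_i = 0.24×0.7025 + 0.18×1.9680 + 0.26×1.0975 + 0.23×0.3017 + 0.09×0.5475 = 0.9269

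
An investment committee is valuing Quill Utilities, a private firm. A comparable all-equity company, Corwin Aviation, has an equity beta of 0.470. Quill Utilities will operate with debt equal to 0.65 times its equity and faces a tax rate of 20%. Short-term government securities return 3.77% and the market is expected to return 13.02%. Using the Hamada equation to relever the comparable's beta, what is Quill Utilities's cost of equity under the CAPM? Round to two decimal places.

10.38%

β_L = β_U × [1 + (1 − t)(D/E)] = 0.470 × [1 + (1 − 0.20) × 0.65]
    = 0.470 × [1 + 0.80 × 0.65] = 0.470 × 1.5200 = 0.7144
MRP = 13.02% − 3.77% = 9.25%
E(R) = R_f + β_L × MRP = 3.77% + 0.7144 × 9.25% = 10.38%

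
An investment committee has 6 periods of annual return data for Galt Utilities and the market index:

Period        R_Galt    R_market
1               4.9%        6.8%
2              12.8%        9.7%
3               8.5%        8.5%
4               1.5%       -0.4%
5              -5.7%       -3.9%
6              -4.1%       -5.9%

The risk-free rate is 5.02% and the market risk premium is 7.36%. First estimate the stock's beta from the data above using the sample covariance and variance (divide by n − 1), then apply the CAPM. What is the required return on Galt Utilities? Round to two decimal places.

12.55%

Mean R_i = (4.9 + 12.8 + 8.5 + 1.5 − 5.7 − 4.1) / 6 = 2.9833%
Mean R_m = (6.8 + 9.7 + 8.5 − 0.4 − 3.9 − 5.9) / 6 = 2.4667%
Σ(R_i − R̄_i)(R_m − R̄_m) = 231.3967  ⇒  Cov = 231.3967 / 5 = 46.2793
Σ(R_m − R̄_m)² = 226.2533  ⇒  Var(R_m) = 226.2533 / 5 = 45.2507
β = Cov / Var(R_m) = 46.2793 / 45.2507 = 1.0227
E(R) = R_f + β × MRP = 5.02% + 1.0227 × 7.36% = 12.55%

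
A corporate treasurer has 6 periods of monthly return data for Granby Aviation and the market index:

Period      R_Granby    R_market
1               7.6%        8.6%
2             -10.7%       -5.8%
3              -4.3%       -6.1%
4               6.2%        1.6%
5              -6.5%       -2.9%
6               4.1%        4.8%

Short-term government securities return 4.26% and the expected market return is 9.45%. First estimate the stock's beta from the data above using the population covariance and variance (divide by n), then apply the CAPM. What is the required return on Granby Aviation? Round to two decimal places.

10.13%

Mean R_i = (7.6 − 10.7 − 4.3 + 6.2 − 6.5 + 4.1) / 6 = -0.6000%
Mean R_m = (8.6 − 5.8 − 6.1 + 1.6 − 2.9 + 4.8) / 6 = 0.0333%
Σ(R_i − R̄_i)(R_m − R̄_m) = 202.2200  ⇒  Cov = 202.2200 / 6 = 33.7033
Σ(R_m − R̄_m)² = 178.8133  ⇒  Var(R_m) = 178.8133 / 6 = 29.8022
β = Cov / Var(R_m) = 33.7033 / 29.8022 = 1.1309
MRP = 9.45% − 4.26% = 5.19%
E(R) = R_f + β × MRP = 4.26% + 1.1309 × 5.19% = 10.13%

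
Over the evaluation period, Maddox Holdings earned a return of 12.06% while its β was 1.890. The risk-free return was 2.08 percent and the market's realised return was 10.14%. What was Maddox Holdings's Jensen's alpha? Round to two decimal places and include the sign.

-5.25%

Market excess return = 10.14% − 2.08% = 8.06%
CAPM benchmark = R_f + β(R_m − R_f) = 2.08% + 1.890 × 8.06% = 17.31340%
α = actual − benchmark = 12.06% − 17.31340% = -5.25%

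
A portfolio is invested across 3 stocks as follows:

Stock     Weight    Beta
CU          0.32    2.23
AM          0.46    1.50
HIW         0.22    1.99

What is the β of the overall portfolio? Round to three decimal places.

β_P = Σ w_i β_i = 0.32×2.23 + 0.46×1.50 + 0.22×1.99 = 1.8414

1.841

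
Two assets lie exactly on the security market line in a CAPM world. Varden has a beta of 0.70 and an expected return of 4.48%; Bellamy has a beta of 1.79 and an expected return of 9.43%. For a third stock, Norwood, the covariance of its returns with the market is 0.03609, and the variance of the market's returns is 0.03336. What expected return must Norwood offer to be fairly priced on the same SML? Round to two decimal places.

MRP = (9.43% − 4.48%) / (1.79 − 0.70) = 4.5413%
R_f = 4.48% − 0.70 × 4.5413% = 1.3011%
β_Norwood = Cov / Var(R_m) = 0.03609 / 0.03336 = 1.0818
E(R_Norwood) = R_f + β × MRP = 1.3011% + 1.0818 × 4.5413% = 6.21%

6.21%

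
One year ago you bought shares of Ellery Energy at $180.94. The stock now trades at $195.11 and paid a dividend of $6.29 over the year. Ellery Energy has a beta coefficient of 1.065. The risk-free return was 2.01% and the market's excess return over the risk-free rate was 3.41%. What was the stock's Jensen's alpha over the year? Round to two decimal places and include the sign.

Realised HPR = (P1 + D1 − P0) / P0 = (195.11 + 6.29 − 180.94) / 180.94 = 20.46 / 180.94 = 11.3076%
CAPM required = R_f + β·MRP = 2.01% + 1.065 × 3.41% = 5.64165%
α = realised − required = 11.3076% − 5.64165% = +5.67%

+5.67%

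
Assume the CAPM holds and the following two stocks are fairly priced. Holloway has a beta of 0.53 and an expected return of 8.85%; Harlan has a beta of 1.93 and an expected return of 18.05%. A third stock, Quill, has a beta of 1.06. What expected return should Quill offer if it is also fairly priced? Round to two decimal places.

MRP (SML slope) = (18.05% − 8.85%) / (1.93 − 0.53) = 9.20% / 1.40 = 6.5714%
R_f (intercept) = 8.85% − 0.53 × 6.5714% = 5.3672%
E(R_Quill) = R_f + β × MRP = 5.3672% + 1.06 × 6.5714% = 12.33%

12.33%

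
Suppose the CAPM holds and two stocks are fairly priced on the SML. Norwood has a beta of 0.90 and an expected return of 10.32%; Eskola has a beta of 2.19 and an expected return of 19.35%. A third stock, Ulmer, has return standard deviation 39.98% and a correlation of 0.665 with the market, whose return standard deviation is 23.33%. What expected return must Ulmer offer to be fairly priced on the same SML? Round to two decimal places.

MRP = (19.35% − 10.32%) / (2.19 − 0.90) = 7.0000%
R_f = 10.32% − 0.90 × 7.0000% = 4.0200%
β_Ulmer = ρ·σ_i/σ_m = 0.665 × 39.98 / 23.33 = 1.1396
E(R_Ulmer) = R_f + β × MRP = 4.0200% + 1.1396 × 7.0000% = 12.00%

12.00%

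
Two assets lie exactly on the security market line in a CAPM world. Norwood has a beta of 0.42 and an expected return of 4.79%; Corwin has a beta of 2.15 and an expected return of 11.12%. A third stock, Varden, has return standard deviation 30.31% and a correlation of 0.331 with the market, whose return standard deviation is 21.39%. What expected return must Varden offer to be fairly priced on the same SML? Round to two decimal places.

MRP = (11.12% − 4.79%) / (2.15 − 0.42) = 3.6590%
R_f = 4.79% − 0.42 × 3.6590% = 3.2532%
β_Varden = ρ·σ_i/σ_m = 0.331 × 30.31 / 21.39 = 0.4690
E(R_Varden) = R_f + β × MRP = 3.2532% + 0.4690 × 3.6590% = 4.97%

4.97%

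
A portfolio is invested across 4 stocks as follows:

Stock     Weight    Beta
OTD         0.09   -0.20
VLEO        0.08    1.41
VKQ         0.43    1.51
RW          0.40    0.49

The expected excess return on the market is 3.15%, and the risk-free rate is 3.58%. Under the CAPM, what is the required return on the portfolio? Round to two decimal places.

β_P = Σ w_i β_i = 0.09×-0.20 + 0.08×1.41 + 0.43×1.51 + 0.40×0.49 = 0.9401
E(R_P) = R_f + β_P × MRP = 3.58% + 0.9401 × 3.15% = 6.54%

6.54%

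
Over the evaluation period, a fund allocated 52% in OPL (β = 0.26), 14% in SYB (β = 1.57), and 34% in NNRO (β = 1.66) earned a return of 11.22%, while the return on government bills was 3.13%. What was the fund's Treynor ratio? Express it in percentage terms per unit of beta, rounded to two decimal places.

8.80%

β_P = 0.52×0.26 + 0.14×1.57 + 0.34×1.66 = 0.9194
Treynor = (R_P − R_f) / β_P = (11.22% − 3.13%) / 0.9194 = 8.09% / 0.9194 = 8.80%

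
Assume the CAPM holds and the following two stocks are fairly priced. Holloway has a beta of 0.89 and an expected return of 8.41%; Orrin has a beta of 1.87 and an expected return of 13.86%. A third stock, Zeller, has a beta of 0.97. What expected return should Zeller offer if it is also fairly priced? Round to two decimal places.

8.85%

MRP (SML slope) = (13.86% − 8.41%) / (1.87 − 0.89) = 5.45% / 0.98 = 5.5612%
R_f (intercept) = 8.41% − 0.89 × 5.5612% = 3.4605%
E(R_Zeller) = R_f + β × MRP = 3.4605% + 0.97 × 5.5612% = 8.85%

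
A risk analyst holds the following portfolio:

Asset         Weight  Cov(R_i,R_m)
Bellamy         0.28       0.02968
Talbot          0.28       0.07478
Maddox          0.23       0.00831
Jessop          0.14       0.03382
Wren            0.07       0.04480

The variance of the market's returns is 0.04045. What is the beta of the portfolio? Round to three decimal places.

β_Bellamy = 0.02968 / 0.04045 = 0.7337
β_Talbot = 0.07478 / 0.04045 = 1.8487
β_Maddox = 0.00831 / 0.04045 = 0.2054
β_Jessop = 0.03382 / 0.04045 = 0.8361
β_Wren = 0.04480 / 0.04045 = 1.1075
β_P = Σ w_i β_i = 0.28×0.7337 + 0.28×1.8487 + 0.23×0.2054 + 0.14×0.8361 + 0.07×1.1075 = 0.9649

0.965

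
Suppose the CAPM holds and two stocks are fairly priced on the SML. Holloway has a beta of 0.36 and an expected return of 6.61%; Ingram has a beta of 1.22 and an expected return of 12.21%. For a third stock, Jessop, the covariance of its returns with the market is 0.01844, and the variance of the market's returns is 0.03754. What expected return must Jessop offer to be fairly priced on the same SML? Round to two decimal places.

7.46%

MRP = (12.21% − 6.61%) / (1.22 − 0.36) = 6.5116%
R_f = 6.61% − 0.36 × 6.5116% = 4.2658%
β_Jessop = Cov / Var(R_m) = 0.01844 / 0.03754 = 0.4912
E(R_Jessop) = R_f + β × MRP = 4.2658% + 0.4912 × 6.5116% = 7.46%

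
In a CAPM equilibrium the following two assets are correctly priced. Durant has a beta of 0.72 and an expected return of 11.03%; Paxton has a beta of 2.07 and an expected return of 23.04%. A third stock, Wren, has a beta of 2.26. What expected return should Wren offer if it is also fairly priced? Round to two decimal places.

MRP (SML slope) = (23.04% − 11.03%) / (2.07 − 0.72) = 12.01% / 1.35 = 8.8963%
R_f (intercept) = 11.03% − 0.72 × 8.8963% = 4.6247%
E(R_Wren) = R_f + β × MRP = 4.6247% + 2.26 × 8.8963% = 24.73%

24.73%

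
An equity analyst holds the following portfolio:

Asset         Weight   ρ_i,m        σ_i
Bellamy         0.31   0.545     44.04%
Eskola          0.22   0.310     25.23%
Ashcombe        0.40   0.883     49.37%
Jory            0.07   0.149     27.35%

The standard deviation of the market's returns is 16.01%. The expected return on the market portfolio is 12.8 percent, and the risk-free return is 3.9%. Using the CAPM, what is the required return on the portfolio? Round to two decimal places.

18.84%

β_Bellamy = 0.545 × 44.04% / 16.01% = 1.4992
β_Eskola = 0.310 × 25.23% / 16.01% = 0.4885
β_Ashcombe = 0.883 × 49.37% / 16.01% = 2.7229
β_Jory = 0.149 × 27.35% / 16.01% = 0.2545
β_P = Σ w_i β_i = 0.31×1.4992 + 0.22×0.4885 + 0.40×2.7229 + 0.07×0.2545 = 1.6792
MRP = 12.8% − 3.9% = 8.90%
E(R_P) = R_f + β_P × MRP = 3.9% + 1.6792 × 8.9% = 18.84%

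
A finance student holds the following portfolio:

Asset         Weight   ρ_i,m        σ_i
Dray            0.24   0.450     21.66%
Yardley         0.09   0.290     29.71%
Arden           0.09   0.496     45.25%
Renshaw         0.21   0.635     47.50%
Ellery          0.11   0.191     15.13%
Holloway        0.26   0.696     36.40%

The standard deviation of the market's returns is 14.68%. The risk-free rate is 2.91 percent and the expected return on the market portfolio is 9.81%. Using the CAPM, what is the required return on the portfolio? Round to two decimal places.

β_Dray = 0.450 × 21.66% / 14.68% = 0.6640
β_Yardley = 0.290 × 29.71% / 14.68% = 0.5869
β_Arden = 0.496 × 45.25% / 14.68% = 1.5289
β_Renshaw = 0.635 × 47.50% / 14.68% = 2.0547
β_Ellery = 0.191 × 15.13% / 14.68% = 0.1969
β_Holloway = 0.696 × 36.40% / 14.68% = 1.7258
β_P = Σ w_i β_i = 0.24×0.6640 + 0.09×0.5869 + 0.09×1.5289 + 0.21×2.0547 + 0.11×0.1969 + 0.26×1.7258 = 1.2516
MRP = 9.81% − 2.91% = 6.90%
E(R_P) = R_f + β_P × MRP = 2.91% + 1.2516 × 6.90% = 11.55%

11.55%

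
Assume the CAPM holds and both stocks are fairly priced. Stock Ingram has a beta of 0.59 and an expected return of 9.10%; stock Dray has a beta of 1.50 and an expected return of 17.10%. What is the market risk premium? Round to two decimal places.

8.79%

Both satisfy E(R) = R_f + β·MRP, so the slope of the SML is
MRP = (17.10% − 9.10%) / (1.50 − 0.59) = 8.00% / 0.91 = 8.7912%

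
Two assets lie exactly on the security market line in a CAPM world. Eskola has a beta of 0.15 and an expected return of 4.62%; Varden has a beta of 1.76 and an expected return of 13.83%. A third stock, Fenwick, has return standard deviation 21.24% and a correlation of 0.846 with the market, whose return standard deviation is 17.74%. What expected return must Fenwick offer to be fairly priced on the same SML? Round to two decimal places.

MRP = (13.83% − 4.62%) / (1.76 − 0.15) = 5.7205%
R_f = 4.62% − 0.15 × 5.7205% = 3.7619%
β_Fenwick = ρ·σ_i/σ_m = 0.846 × 21.24 / 17.74 = 1.0129
E(R_Fenwick) = R_f + β × MRP = 3.7619% + 1.0129 × 5.7205% = 9.56%

9.56%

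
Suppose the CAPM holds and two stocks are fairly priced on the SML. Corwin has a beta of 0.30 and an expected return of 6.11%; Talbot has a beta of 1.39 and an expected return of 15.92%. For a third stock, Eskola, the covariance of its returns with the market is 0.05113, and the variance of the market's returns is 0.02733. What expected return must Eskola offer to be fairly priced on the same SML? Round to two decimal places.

20.25%

MRP = (15.92% − 6.11%) / (1.39 − 0.30) = 9.0000%
R_f = 6.11% − 0.30 × 9.0000% = 3.4100%
β_Eskola = Cov / Var(R_m) = 0.05113 / 0.02733 = 1.8708
E(R_Eskola) = R_f + β × MRP = 3.4100% + 1.8708 × 9.0000% = 20.25%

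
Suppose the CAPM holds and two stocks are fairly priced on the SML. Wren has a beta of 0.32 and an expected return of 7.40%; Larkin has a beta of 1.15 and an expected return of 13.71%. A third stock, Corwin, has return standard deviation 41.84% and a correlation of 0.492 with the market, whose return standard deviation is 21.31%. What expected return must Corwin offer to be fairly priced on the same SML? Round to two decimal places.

MRP = (13.71% − 7.40%) / (1.15 − 0.32) = 7.6024%
R_f = 7.40% − 0.32 × 7.6024% = 4.9672%
β_Corwin = ρ·σ_i/σ_m = 0.492 × 41.84 / 21.31 = 0.9660
E(R_Corwin) = R_f + β × MRP = 4.9672% + 0.9660 × 7.6024% = 12.31%

12.31%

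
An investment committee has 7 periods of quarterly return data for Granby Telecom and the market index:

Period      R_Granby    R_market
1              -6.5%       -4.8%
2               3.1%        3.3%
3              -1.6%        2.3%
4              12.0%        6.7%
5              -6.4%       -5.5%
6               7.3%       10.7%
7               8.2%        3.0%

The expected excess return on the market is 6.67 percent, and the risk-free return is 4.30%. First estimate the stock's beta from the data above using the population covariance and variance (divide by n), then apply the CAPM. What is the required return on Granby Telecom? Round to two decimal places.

11.54%

Mean R_i = (-6.5 + 3.1 − 1.6 + 12.0 − 6.4 + 7.3 + 8.2) / 7 = 2.3000%
Mean R_m = (-4.8 + 3.3 + 2.3 + 6.7 − 5.5 + 10.7 + 3.0) / 7 = 2.2429%
Σ(R_i − R̄_i)(R_m − R̄_m) = 219.9500  ⇒  Cov = 219.9500 / 7 = 31.4214
Σ(R_m − R̄_m)² = 202.6371  ⇒  Var(R_m) = 202.6371 / 7 = 28.9482
β = Cov / Var(R_m) = 31.4214 / 28.9482 = 1.0854
E(R) = R_f + β × MRP = 4.30% + 1.0854 × 6.67% = 11.54%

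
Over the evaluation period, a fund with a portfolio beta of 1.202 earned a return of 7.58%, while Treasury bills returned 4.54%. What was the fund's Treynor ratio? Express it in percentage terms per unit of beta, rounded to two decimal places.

Treynor = (R_P − R_f) / β_P = (7.58% − 4.54%) / 1.2020 = 3.04% / 1.2020 = 2.53%

2.53%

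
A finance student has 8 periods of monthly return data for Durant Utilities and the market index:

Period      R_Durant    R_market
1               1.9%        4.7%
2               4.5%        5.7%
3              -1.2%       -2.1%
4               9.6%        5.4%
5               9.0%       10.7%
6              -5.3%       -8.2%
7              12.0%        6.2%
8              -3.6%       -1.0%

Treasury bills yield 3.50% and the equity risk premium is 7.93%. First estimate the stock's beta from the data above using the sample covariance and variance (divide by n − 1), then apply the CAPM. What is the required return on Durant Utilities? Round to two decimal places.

10.88%

Mean R_i = (1.9 + 4.5 − 1.2 + 9.6 + 9.0 − 5.3 + 12.0 − 3.6) / 8 = 3.3625%
Mean R_m = (4.7 + 5.7 − 2.1 + 5.4 + 10.7 − 8.2 + 6.2 − 1.0) / 8 = 2.6750%
Σ(R_i − R̄_i)(R_m − R̄_m) = 234.7425  ⇒  Cov = 234.7425 / 7 = 33.5346
Σ(R_m − R̄_m)² = 252.0750  ⇒  Var(R_m) = 252.0750 / 7 = 36.0107
β = Cov / Var(R_m) = 33.5346 / 36.0107 = 0.9312
E(R) = R_f + β × MRP = 3.50% + 0.9312 × 7.93% = 10.88%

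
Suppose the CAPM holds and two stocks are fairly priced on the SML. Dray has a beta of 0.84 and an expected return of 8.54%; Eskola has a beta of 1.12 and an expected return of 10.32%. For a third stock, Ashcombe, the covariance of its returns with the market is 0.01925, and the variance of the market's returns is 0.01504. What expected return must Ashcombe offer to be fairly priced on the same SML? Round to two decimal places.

MRP = (10.32% − 8.54%) / (1.12 − 0.84) = 6.3571%
R_f = 8.54% − 0.84 × 6.3571% = 3.2000%
β_Ashcombe = Cov / Var(R_m) = 0.01925 / 0.01504 = 1.2799
E(R_Ashcombe) = R_f + β × MRP = 3.2000% + 1.2799 × 6.3571% = 11.34%

11.34%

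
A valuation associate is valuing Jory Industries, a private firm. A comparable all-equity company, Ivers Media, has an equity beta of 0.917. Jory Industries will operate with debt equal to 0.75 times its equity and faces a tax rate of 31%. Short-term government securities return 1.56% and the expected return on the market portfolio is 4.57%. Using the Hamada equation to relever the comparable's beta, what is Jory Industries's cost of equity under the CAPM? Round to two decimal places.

5.75%

β_L = β_U × [1 + (1 − t)(D/E)] = 0.917 × [1 + (1 − 0.31) × 0.75]
    = 0.917 × [1 + 0.69 × 0.75] = 0.917 × 1.5175 = 1.3915
MRP = 4.57% − 1.56% = 3.01%
E(R) = R_f + β_L × MRP = 1.56% + 1.3915 × 3.01% = 5.75%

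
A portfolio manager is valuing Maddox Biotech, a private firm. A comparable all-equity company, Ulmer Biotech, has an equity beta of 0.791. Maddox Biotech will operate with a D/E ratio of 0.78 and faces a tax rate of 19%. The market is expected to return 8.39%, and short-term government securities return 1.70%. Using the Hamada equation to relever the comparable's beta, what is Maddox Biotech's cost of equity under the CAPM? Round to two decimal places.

β_L = β_U × [1 + (1 − t)(D/E)] = 0.791 × [1 + (1 − 0.19) × 0.78]
    = 0.791 × [1 + 0.81 × 0.78] = 0.791 × 1.6318 = 1.2908
MRP = 8.39% − 1.70% = 6.69%
E(R) = R_f + β_L × MRP = 1.70% + 1.2908 × 6.69% = 10.34%

10.34%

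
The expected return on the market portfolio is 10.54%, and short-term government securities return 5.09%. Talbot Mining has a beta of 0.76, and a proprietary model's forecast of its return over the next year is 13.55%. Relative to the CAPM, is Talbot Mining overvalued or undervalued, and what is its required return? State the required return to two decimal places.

MRP = 10.54% − 5.09% = 5.45%
Required return = R_f + β·MRP = 5.09% + 0.76 × 5.45% = 9.23%
Forecast 13.55% > required 9.23% → the stock plots above the SML → undervalued.

Undervalued; required return 9.23%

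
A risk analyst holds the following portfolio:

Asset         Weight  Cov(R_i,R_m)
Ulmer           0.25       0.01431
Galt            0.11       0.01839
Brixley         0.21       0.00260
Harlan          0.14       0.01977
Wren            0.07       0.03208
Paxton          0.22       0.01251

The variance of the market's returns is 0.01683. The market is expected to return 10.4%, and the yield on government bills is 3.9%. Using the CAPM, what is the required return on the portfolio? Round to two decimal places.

9.27%

β_Ulmer = 0.01431 / 0.01683 = 0.8503
β_Galt = 0.01839 / 0.01683 = 1.0927
β_Brixley = 0.00260 / 0.01683 = 0.1545
β_Harlan = 0.01977 / 0.01683 = 1.1747
β_Wren = 0.03208 / 0.01683 = 1.9061
β_Paxton = 0.01251 / 0.01683 = 0.7433
β_P = Σ w_i β_i = 0.25×0.8503 + 0.11×1.0927 + 0.21×0.1545 + 0.14×1.1747 + 0.07×1.9061 + 0.22×0.7433 = 0.8266
MRP = 10.4% − 3.9% = 6.50%
E(R_P) = R_f + β_P × MRP = 3.9% + 0.8266 × 6.5% = 9.27%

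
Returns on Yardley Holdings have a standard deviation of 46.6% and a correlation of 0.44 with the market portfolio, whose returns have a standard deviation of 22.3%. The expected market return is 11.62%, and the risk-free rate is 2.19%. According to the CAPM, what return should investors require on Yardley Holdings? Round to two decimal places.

10.86%

β = ρ × σ_i / σ_m = 0.44 × 46.6% / 22.3% = 0.9195
MRP = 11.62% − 2.19% = 9.43%
E(R) = 2.19% + 0.9195 × 9.43% = 10.86%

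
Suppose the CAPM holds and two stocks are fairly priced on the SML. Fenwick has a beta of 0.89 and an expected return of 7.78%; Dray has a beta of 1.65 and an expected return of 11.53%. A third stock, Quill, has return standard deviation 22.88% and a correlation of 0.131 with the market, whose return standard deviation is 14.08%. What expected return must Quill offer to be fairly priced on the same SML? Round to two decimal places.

MRP = (11.53% − 7.78%) / (1.65 − 0.89) = 4.9342%
R_f = 7.78% − 0.89 × 4.9342% = 3.3886%
β_Quill = ρ·σ_i/σ_m = 0.131 × 22.88 / 14.08 = 0.2129
E(R_Quill) = R_f + β × MRP = 3.3886% + 0.2129 × 4.9342% = 4.44%

4.44%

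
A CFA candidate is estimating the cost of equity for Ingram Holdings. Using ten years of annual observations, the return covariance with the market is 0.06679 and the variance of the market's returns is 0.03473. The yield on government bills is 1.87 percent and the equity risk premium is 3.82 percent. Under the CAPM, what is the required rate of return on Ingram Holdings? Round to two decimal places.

β = Cov(R_i, R_m) / Var(R_m) = 0.06679 / 0.03473 = 1.9231
E(R) = R_f + β × MRP = 1.87% + 1.9231 × 3.82% = 9.22%

9.22%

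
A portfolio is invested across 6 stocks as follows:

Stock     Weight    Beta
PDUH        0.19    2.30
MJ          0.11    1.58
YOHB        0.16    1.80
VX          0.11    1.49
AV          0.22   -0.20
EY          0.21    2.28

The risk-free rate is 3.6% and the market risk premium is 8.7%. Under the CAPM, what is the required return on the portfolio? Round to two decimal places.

β_P = Σ w_i β_i = 0.19×2.30 + 0.11×1.58 + 0.16×1.80 + 0.11×1.49 + 0.22×-0.20 + 0.21×2.28 = 1.4975
E(R_P) = R_f + β_P × MRP = 3.6% + 1.4975 × 8.7% = 16.63%

16.63%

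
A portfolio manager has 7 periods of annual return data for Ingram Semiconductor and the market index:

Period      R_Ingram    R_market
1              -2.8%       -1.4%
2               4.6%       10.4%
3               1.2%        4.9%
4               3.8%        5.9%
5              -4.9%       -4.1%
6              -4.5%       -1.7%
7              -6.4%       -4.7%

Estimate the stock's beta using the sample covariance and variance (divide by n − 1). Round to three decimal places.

Mean R_i = (-2.8 + 4.6 + 1.2 + 3.8 − 4.9 − 4.5 − 6.4) / 7 = -1.2857%
Mean R_m = (-1.4 + 10.4 + 4.9 + 5.9 − 4.1 − 1.7 − 4.7) / 7 = 1.3286%
Σ(R_i − R̄_i)(R_m − R̄_m) = 149.8371  ⇒  Cov = 149.8371 / 6 = 24.9729
Σ(R_m − R̄_m)² = 198.3743  ⇒  Var(R_m) = 198.3743 / 6 = 33.0624
β = Cov / Var(R_m) = 24.9729 / 33.0624 = 0.7553

0.755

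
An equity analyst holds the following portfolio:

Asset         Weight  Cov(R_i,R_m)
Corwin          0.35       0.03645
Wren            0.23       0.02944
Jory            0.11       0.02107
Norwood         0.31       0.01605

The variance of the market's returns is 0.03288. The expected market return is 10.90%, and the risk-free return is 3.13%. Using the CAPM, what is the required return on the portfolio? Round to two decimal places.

β_Corwin = 0.03645 / 0.03288 = 1.1086
β_Wren = 0.02944 / 0.03288 = 0.8954
β_Jory = 0.02107 / 0.03288 = 0.6408
β_Norwood = 0.01605 / 0.03288 = 0.4881
β_P = Σ w_i β_i = 0.35×1.1086 + 0.23×0.8954 + 0.11×0.6408 + 0.31×0.4881 = 0.8158
MRP = 10.90% − 3.13% = 7.77%
E(R_P) = R_f + β_P × MRP = 3.13% + 0.8158 × 7.77% = 9.47%

9.47%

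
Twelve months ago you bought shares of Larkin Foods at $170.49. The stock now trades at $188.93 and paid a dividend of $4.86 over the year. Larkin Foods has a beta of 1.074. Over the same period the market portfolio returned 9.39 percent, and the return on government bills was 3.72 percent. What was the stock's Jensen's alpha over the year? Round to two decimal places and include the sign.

Realised HPR = (P1 + D1 − P0) / P0 = (188.93 + 4.86 − 170.49) / 170.49 = 23.30 / 170.49 = 13.6665%
MRP = 9.39% − 3.72% = 5.67%
CAPM required = R_f + β·MRP = 3.72% + 1.074 × 5.67% = 9.80958%
α = realised − required = 13.6665% − 9.80958% = +3.86%

+3.86%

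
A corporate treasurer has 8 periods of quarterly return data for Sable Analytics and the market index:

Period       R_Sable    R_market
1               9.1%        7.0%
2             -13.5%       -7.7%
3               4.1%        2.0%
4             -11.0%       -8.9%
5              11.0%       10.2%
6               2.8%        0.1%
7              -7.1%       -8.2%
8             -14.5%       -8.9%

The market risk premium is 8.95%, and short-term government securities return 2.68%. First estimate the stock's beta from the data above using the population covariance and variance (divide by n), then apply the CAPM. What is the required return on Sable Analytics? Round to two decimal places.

Mean R_i = (9.1 − 13.5 + 4.1 − 11.0 + 11.0 + 2.8 − 7.1 − 14.5) / 8 = -2.3875%
Mean R_m = (7.0 − 7.7 + 2.0 − 8.9 + 10.2 + 0.1 − 8.2 − 8.9) / 8 = -1.8000%
Σ(R_i − R̄_i)(R_m − R̄_m) = 539.1200  ⇒  Cov = 539.1200 / 8 = 67.3900
Σ(R_m − R̄_m)² = 416.0800  ⇒  Var(R_m) = 416.0800 / 8 = 52.0100
β = Cov / Var(R_m) = 67.3900 / 52.0100 = 1.2957
E(R) = R_f + β × MRP = 2.68% + 1.2957 × 8.95% = 14.28%

14.28%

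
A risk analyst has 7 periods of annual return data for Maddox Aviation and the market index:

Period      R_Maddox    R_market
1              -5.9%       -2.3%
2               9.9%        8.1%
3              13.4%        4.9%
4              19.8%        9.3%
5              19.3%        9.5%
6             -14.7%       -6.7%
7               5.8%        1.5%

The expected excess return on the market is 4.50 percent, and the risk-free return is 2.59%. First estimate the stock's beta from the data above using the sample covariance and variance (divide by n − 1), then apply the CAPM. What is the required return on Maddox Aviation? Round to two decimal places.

Mean R_i = (-5.9 + 9.9 + 13.4 + 19.8 + 19.3 − 14.7 + 5.8) / 7 = 6.8000%
Mean R_m = (-2.3 + 8.1 + 4.9 + 9.3 + 9.5 − 6.7 + 1.5) / 7 = 3.4714%
Σ(R_i − R̄_i)(R_m − R̄_m) = 468.8600  ⇒  Cov = 468.8600 / 6 = 78.1433
Σ(R_m − R̄_m)² = 234.4343  ⇒  Var(R_m) = 234.4343 / 6 = 39.0724
β = Cov / Var(R_m) = 78.1433 / 39.0724 = 2.0000
E(R) = R_f + β × MRP = 2.59% + 2.0000 × 4.50% = 11.59%

11.59%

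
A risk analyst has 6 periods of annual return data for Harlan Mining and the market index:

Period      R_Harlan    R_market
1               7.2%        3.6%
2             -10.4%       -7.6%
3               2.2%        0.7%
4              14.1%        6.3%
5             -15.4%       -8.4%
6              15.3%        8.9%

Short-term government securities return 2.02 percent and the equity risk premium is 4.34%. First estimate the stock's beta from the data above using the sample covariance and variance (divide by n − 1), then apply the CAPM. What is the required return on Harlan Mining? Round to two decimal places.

Mean R_i = (7.2 − 10.4 + 2.2 + 14.1 − 15.4 + 15.3) / 6 = 2.1667%
Mean R_m = (3.6 − 7.6 + 0.7 + 6.3 − 8.4 + 8.9) / 6 = 0.5833%
Σ(R_i − R̄_i)(R_m − R̄_m) = 453.2767  ⇒  Cov = 453.2767 / 5 = 90.6553
Σ(R_m − R̄_m)² = 258.6283  ⇒  Var(R_m) = 258.6283 / 5 = 51.7257
β = Cov / Var(R_m) = 90.6553 / 51.7257 = 1.7526
E(R) = R_f + β × MRP = 2.02% + 1.7526 × 4.34% = 9.63%

9.63%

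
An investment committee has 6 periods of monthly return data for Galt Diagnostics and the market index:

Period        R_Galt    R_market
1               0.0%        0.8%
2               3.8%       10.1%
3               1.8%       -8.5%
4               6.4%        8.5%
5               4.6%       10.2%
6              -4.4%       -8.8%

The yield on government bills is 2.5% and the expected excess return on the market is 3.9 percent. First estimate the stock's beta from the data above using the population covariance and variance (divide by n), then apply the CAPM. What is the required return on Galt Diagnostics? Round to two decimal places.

3.84%

Mean R_i = (0.0 + 3.8 + 1.8 + 6.4 + 4.6 − 4.4) / 6 = 2.0333%
Mean R_m = (0.8 + 10.1 − 8.5 + 8.5 + 10.2 − 8.8) / 6 = 2.0500%
Σ(R_i − R̄_i)(R_m − R̄_m) = 138.1100  ⇒  Cov = 138.1100 / 6 = 23.0183
Σ(R_m − R̄_m)² = 403.4150  ⇒  Var(R_m) = 403.4150 / 6 = 67.2358
β = Cov / Var(R_m) = 23.0183 / 67.2358 = 0.3424
E(R) = R_f + β × MRP = 2.5% + 0.3424 × 3.9% = 3.84%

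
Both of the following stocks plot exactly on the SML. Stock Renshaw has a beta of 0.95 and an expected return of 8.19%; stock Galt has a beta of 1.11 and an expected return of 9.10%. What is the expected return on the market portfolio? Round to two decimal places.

Both satisfy E(R) = R_f + β·MRP, so the slope of the SML is
MRP = (9.10% − 8.19%) / (1.11 − 0.95) = 0.91% / 0.16 = 5.6875%
R_f = E(R_Renshaw) − β_Renshaw·MRP = 8.19% − 0.95 × 5.6875% = 2.7869%
E(R_m) = R_f + MRP = 2.7869% + 5.6875% = 8.47%

8.47%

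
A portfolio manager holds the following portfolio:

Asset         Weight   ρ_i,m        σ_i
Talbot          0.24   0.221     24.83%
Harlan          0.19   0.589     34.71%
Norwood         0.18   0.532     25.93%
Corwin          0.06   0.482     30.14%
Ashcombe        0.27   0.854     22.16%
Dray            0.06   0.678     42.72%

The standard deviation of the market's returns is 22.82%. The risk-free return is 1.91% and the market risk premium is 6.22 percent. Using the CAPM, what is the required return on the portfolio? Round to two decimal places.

6.11%

β_Talbot = 0.221 × 24.83% / 22.82% = 0.2405
β_Harlan = 0.589 × 34.71% / 22.82% = 0.8959
β_Norwood = 0.532 × 25.93% / 22.82% = 0.6045
β_Corwin = 0.482 × 30.14% / 22.82% = 0.6366
β_Ashcombe = 0.854 × 22.16% / 22.82% = 0.8293
β_Dray = 0.678 × 42.72% / 22.82% = 1.2692
β_P = Σ w_i β_i = 0.24×0.2405 + 0.19×0.8959 + 0.18×0.6045 + 0.06×0.6366 + 0.27×0.8293 + 0.06×1.2692 = 0.6750
E(R_P) = R_f + β_P × MRP = 1.91% + 0.6750 × 6.22% = 6.11%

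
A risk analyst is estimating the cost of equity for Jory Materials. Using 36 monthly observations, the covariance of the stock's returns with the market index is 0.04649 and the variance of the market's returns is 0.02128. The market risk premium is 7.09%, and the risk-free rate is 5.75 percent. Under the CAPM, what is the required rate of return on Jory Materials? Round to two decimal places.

21.24%

β = Cov(R_i, R_m) / Var(R_m) = 0.04649 / 0.02128 = 2.1847
E(R) = R_f + β × MRP = 5.75% + 2.1847 × 7.09% = 21.24%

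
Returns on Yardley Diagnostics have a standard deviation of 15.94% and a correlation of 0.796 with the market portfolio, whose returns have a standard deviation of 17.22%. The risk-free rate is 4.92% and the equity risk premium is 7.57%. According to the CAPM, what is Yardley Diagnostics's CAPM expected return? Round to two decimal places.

β = ρ × σ_i / σ_m = 0.796 × 15.94% / 17.22% = 0.7368
E(R) = 4.92% + 0.7368 × 7.57% = 10.50%

10.50%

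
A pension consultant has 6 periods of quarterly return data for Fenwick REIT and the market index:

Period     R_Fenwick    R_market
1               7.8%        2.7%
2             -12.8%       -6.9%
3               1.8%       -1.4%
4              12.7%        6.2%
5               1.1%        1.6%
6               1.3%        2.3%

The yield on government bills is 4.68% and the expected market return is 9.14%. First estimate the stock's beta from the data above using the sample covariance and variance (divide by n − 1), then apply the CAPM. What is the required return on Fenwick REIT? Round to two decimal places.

12.79%

Mean R_i = (7.8 − 12.8 + 1.8 + 12.7 + 1.1 + 1.3) / 6 = 1.9833%
Mean R_m = (2.7 − 6.9 − 1.4 + 6.2 + 1.6 + 2.3) / 6 = 0.7500%
Σ(R_i − R̄_i)(R_m − R̄_m) = 181.4250  ⇒  Cov = 181.4250 / 5 = 36.2850
Σ(R_m − R̄_m)² = 99.7750  ⇒  Var(R_m) = 99.7750 / 5 = 19.9550
β = Cov / Var(R_m) = 36.2850 / 19.9550 = 1.8183
MRP = 9.14% − 4.68% = 4.46%
E(R) = R_f + β × MRP = 4.68% + 1.8183 × 4.46% = 12.79%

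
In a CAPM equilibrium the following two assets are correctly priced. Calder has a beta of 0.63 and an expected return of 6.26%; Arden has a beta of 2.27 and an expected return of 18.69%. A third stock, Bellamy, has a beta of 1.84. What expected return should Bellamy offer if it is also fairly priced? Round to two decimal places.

MRP (SML slope) = (18.69% − 6.26%) / (2.27 − 0.63) = 12.43% / 1.64 = 7.5793%
R_f (intercept) = 6.26% − 0.63 × 7.5793% = 1.4850%
E(R_Bellamy) = R_f + β × MRP = 1.4850% + 1.84 × 7.5793% = 15.43%

15.43%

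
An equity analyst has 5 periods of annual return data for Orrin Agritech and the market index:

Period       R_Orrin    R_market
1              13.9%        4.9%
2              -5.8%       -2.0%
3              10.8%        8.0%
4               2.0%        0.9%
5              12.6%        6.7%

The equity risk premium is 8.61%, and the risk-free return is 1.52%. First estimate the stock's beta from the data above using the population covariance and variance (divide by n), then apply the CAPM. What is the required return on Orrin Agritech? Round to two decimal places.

Mean R_i = (13.9 − 5.8 + 10.8 + 2.0 + 12.6) / 5 = 6.7000%
Mean R_m = (4.9 − 2.0 + 8.0 + 0.9 + 6.7) / 5 = 3.7000%
Σ(R_i − R̄_i)(R_m − R̄_m) = 128.3800  ⇒  Cov = 128.3800 / 5 = 25.6760
Σ(R_m − R̄_m)² = 69.2600  ⇒  Var(R_m) = 69.2600 / 5 = 13.8520
β = Cov / Var(R_m) = 25.6760 / 13.8520 = 1.8536
E(R) = R_f + β × MRP = 1.52% + 1.8536 × 8.61% = 17.48%

17.48%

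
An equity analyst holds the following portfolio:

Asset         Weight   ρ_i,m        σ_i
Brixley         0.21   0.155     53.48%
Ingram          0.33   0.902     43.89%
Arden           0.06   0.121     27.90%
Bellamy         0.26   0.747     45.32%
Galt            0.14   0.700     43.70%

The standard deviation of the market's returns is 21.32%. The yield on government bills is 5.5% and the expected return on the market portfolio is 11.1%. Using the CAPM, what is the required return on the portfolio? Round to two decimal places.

12.88%

β_Brixley = 0.155 × 53.48% / 21.32% = 0.3888
β_Ingram = 0.902 × 43.89% / 21.32% = 1.8569
β_Arden = 0.121 × 27.90% / 21.32% = 0.1583
β_Bellamy = 0.747 × 45.32% / 21.32% = 1.5879
β_Galt = 0.700 × 43.70% / 21.32% = 1.4348
β_P = Σ w_i β_i = 0.21×0.3888 + 0.33×1.8569 + 0.06×0.1583 + 0.26×1.5879 + 0.14×1.4348 = 1.3176
MRP = 11.1% − 5.5% = 5.60%
E(R_P) = R_f + β_P × MRP = 5.5% + 1.3176 × 5.6% = 12.88%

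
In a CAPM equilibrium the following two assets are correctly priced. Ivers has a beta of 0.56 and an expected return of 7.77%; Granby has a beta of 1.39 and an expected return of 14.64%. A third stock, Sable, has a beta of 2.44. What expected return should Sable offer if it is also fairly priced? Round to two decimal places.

MRP (SML slope) = (14.64% − 7.77%) / (1.39 − 0.56) = 6.87% / 0.83 = 8.2771%
R_f (intercept) = 7.77% − 0.56 × 8.2771% = 3.1348%
E(R_Sable) = R_f + β × MRP = 3.1348% + 2.44 × 8.2771% = 23.33%

23.33%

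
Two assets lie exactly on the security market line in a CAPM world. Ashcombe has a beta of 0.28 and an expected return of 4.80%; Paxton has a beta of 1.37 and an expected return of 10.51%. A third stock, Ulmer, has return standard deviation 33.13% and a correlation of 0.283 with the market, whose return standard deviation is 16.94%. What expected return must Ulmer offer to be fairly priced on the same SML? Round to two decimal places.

6.23%

MRP = (10.51% − 4.80%) / (1.37 − 0.28) = 5.2385%
R_f = 4.80% − 0.28 × 5.2385% = 3.3332%
β_Ulmer = ρ·σ_i/σ_m = 0.283 × 33.13 / 16.94 = 0.5535
E(R_Ulmer) = R_f + β × MRP = 3.3332% + 0.5535 × 5.2385% = 6.23%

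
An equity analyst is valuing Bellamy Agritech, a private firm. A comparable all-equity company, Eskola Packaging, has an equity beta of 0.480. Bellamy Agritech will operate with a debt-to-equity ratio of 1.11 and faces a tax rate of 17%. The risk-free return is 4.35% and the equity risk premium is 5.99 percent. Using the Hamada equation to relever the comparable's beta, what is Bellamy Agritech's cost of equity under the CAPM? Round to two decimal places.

9.87%

β_L = β_U × [1 + (1 − t)(D/E)] = 0.480 × [1 + (1 − 0.17) × 1.11]
    = 0.480 × [1 + 0.83 × 1.11] = 0.480 × 1.9213 = 0.9222
E(R) = R_f + β_L × MRP = 4.35% + 0.9222 × 5.99% = 9.87%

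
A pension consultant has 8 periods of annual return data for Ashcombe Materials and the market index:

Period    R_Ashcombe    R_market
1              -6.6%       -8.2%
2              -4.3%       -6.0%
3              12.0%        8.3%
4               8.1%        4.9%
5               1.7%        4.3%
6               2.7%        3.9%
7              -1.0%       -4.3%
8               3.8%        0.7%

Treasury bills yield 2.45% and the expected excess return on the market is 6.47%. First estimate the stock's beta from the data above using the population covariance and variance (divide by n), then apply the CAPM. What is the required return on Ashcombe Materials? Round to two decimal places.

Mean R_i = (-6.6 − 4.3 + 12.0 + 8.1 + 1.7 + 2.7 − 1.0 + 3.8) / 8 = 2.0500%
Mean R_m = (-8.2 − 6.0 + 8.3 + 4.9 + 4.3 + 3.9 − 4.3 + 0.7) / 8 = 0.4500%
Σ(R_i − R̄_i)(R_m − R̄_m) = 236.6300  ⇒  Cov = 236.6300 / 8 = 29.5788
Σ(R_m − R̄_m)² = 247.2000  ⇒  Var(R_m) = 247.2000 / 8 = 30.9000
β = Cov / Var(R_m) = 29.5788 / 30.9000 = 0.9572
E(R) = R_f + β × MRP = 2.45% + 0.9572 × 6.47% = 8.64%

8.64%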